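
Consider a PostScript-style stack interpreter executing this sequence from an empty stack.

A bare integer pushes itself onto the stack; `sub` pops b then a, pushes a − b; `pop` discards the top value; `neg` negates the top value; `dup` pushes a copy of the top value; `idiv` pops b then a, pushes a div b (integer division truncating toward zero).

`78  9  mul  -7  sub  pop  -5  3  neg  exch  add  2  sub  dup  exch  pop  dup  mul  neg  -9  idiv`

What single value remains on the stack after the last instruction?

78   : 78
9    : 78 9
mul  : 702
-7   : 702 -7
sub  : 709
pop  : (empty)
-5   : -5
3    : -5 3
neg  : -5 -3
exch : -3 -5
add  : -8
2    : -8 2
sub  : -10
dup  : -10 -10
exch : -10 -10
pop  : -10
dup  : -10 -10
mul  : 100
neg  : -100
-9   : -100 -9
idiv : 11

11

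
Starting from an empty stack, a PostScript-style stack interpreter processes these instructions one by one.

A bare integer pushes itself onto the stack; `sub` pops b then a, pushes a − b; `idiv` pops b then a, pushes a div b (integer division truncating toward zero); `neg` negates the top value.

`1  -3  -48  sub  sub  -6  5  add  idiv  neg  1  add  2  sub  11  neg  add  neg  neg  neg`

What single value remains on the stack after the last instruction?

1    -> [1]
-3   -> [1, -3]
-48  -> [1, -3, -48]
sub  -> [1, 45]
sub  -> [-44]
-6   -> [-44, -6]
5    -> [-44, -6, 5]
add  -> [-44, -1]
idiv -> [44]
neg  -> [-44]
1    -> [-44, 1]
add  -> [-43]
2    -> [-43, 2]
sub  -> [-45]
11   -> [-45, 11]
neg  -> [-45, -11]
add  -> [-56]
neg  -> [56]
neg  -> [-56]
neg  -> [56]

56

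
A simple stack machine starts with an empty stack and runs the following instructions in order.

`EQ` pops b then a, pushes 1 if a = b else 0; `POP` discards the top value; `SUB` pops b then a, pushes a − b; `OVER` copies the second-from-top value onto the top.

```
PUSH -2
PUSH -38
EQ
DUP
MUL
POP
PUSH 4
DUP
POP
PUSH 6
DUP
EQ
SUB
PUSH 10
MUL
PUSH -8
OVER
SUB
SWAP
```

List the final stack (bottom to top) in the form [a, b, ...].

[-38, 30]

PUSH -2   [-2]
PUSH -38  [-2, -38]
EQ        [0]
DUP       [0, 0]
MUL       [0]
POP       []
PUSH 4    [4]
DUP       [4, 4]
POP       [4]
PUSH 6    [4, 6]
DUP       [4, 6, 6]
EQ        [4, 1]
SUB       [3]
PUSH 10   [3, 10]
MUL       [30]
PUSH -8   [30, -8]
OVER      [30, -8, 30]
SUB       [30, -38]
SWAP      [-38, 30]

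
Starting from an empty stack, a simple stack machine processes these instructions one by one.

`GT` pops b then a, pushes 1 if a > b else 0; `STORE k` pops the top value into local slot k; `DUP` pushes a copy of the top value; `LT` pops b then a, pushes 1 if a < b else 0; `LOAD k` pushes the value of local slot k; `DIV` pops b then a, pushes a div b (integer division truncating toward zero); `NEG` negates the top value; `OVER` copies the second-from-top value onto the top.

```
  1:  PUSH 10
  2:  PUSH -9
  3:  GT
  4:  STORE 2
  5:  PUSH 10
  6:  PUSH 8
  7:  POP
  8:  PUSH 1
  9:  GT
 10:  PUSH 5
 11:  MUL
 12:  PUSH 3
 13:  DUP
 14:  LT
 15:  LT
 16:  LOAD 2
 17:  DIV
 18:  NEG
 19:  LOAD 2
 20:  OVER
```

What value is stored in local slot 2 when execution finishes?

PUSH 10 → 10
PUSH -9 → 10 -9
GT      → 1
STORE 2 → (empty)
PUSH 10 → 10
PUSH 8  → 10 8
POP     → 10
PUSH 1  → 10 1
GT      → 1
PUSH 5  → 1 5
MUL     → 5
PUSH 3  → 5 3
DUP     → 5 3 3
LT      → 5 0
LT      → 0
LOAD 2  → 0 1
DIV     → 0
NEG     → 0
LOAD 2  → 0 1
OVER    → 0 1 0

1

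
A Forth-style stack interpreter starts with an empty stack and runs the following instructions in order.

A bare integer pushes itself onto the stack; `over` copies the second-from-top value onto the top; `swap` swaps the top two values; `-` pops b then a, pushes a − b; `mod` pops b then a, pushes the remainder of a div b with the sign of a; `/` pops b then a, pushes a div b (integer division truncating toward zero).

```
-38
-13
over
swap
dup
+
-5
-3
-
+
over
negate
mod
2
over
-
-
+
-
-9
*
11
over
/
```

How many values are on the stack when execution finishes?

-38    → -38
-13    → -38 -13
over   → -38 -13 -38
swap   → -38 -38 -13
dup    → -38 -38 -13 -13
+      → -38 -38 -26
-5     → -38 -38 -26 -5
-3     → -38 -38 -26 -5 -3
-      → -38 -38 -26 -2
+      → -38 -38 -28
over   → -38 -38 -28 -38
negate → -38 -38 -28 38
mod    → -38 -38 -28
2      → -38 -38 -28 2
over   → -38 -38 -28 2 -28
-      → -38 -38 -28 30
-      → -38 -38 -58
+      → -38 -96
-      → 58
-9     → 58 -9
*      → -522
11     → -522 11
over   → -522 11 -522
/      → -522 0

2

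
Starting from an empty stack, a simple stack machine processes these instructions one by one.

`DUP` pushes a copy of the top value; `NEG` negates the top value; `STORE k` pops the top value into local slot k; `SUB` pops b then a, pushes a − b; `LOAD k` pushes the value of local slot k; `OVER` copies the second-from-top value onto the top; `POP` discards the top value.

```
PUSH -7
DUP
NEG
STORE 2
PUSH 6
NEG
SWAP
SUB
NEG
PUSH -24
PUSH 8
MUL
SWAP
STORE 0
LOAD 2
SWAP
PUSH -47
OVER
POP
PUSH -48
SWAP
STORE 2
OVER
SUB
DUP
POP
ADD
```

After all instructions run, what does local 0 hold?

-1

PUSH -7  -> -7
DUP      -> -7 -7
NEG      -> -7 7
STORE 2  -> -7
PUSH 6   -> -7 6
NEG      -> -7 -6
SWAP     -> -6 -7
SUB      -> 1
NEG      -> -1
PUSH -24 -> -1 -24
PUSH 8   -> -1 -24 8
MUL      -> -1 -192
SWAP     -> -192 -1
STORE 0  -> -192
LOAD 2   -> -192 7
SWAP     -> 7 -192
PUSH -47 -> 7 -192 -47
OVER     -> 7 -192 -47 -192
POP      -> 7 -192 -47
PUSH -48 -> 7 -192 -47 -48
SWAP     -> 7 -192 -48 -47
STORE 2  -> 7 -192 -48
OVER     -> 7 -192 -48 -192
SUB      -> 7 -192 144
DUP      -> 7 -192 144 144
POP      -> 7 -192 144
ADD      -> 7 -48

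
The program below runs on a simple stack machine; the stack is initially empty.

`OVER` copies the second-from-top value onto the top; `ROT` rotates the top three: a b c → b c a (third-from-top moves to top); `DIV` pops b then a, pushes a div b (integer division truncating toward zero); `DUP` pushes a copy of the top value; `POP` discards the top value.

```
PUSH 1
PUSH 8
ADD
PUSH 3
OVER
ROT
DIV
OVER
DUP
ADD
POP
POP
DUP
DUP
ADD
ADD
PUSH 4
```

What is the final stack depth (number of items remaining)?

PUSH 1 → [1]
PUSH 8 → [1, 8]
ADD    → [9]
PUSH 3 → [9, 3]
OVER   → [9, 3, 9]
ROT    → [3, 9, 9]
DIV    → [3, 1]
OVER   → [3, 1, 3]
DUP    → [3, 1, 3, 3]
ADD    → [3, 1, 6]
POP    → [3, 1]
POP    → [3]
DUP    → [3, 3]
DUP    → [3, 3, 3]
ADD    → [3, 6]
ADD    → [9]
PUSH 4 → [9, 4]

2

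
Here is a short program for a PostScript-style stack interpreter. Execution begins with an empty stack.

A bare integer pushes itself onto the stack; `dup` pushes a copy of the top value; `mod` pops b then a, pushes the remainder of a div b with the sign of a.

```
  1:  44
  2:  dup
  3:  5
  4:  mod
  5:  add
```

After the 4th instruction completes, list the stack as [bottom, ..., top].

44  -> 44
dup -> 44 44
5   -> 44 44 5
mod -> 44 4

[44, 4]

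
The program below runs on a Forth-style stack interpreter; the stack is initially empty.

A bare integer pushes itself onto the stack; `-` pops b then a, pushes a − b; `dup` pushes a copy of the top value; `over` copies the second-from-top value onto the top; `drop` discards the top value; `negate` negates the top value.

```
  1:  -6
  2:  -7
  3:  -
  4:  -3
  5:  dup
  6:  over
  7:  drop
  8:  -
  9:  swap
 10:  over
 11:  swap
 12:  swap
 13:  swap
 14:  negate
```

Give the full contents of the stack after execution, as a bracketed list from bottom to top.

-6      [-6]
-7      [-6, -7]
-       [1]
-3      [1, -3]
dup     [1, -3, -3]
over    [1, -3, -3, -3]
drop    [1, -3, -3]
-       [1, 0]
swap    [0, 1]
over    [0, 1, 0]
swap    [0, 0, 1]
swap    [0, 1, 0]
swap    [0, 0, 1]
negate  [0, 0, -1]

[0, 0, -1]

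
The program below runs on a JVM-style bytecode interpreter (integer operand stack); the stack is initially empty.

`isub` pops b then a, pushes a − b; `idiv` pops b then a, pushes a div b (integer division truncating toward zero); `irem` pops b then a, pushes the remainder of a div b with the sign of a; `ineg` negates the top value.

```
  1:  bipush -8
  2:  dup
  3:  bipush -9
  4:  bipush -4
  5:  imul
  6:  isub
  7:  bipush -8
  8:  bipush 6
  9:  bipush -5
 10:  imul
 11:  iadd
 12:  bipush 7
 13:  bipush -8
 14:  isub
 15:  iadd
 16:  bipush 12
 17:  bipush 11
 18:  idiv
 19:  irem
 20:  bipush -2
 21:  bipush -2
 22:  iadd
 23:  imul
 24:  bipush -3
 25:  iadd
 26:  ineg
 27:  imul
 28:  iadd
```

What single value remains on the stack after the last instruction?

bipush -8 → [-8]
dup       → [-8, -8]
bipush -9 → [-8, -8, -9]
bipush -4 → [-8, -8, -9, -4]
imul      → [-8, -8, 36]
isub      → [-8, -44]
bipush -8 → [-8, -44, -8]
bipush 6  → [-8, -44, -8, 6]
bipush -5 → [-8, -44, -8, 6, -5]
imul      → [-8, -44, -8, -30]
iadd      → [-8, -44, -38]
bipush 7  → [-8, -44, -38, 7]
bipush -8 → [-8, -44, -38, 7, -8]
isub      → [-8, -44, -38, 15]
iadd      → [-8, -44, -23]
bipush 12 → [-8, -44, -23, 12]
bipush 11 → [-8, -44, -23, 12, 11]
idiv      → [-8, -44, -23, 1]
irem      → [-8, -44, 0]
bipush -2 → [-8, -44, 0, -2]
bipush -2 → [-8, -44, 0, -2, -2]
iadd      → [-8, -44, 0, -4]
imul      → [-8, -44, 0]
bipush -3 → [-8, -44, 0, -3]
iadd      → [-8, -44, -3]
ineg      → [-8, -44, 3]
imul      → [-8, -132]
iadd      → [-140]

-140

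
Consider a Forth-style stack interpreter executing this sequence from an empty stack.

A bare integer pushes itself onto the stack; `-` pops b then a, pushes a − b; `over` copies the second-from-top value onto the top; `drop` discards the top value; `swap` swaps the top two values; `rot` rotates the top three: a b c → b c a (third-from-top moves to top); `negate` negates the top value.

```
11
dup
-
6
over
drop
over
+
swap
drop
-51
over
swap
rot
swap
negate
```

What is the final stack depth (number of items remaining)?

3

11     -> [11]
dup    -> [11, 11]
-      -> [0]
6      -> [0, 6]
over   -> [0, 6, 0]
drop   -> [0, 6]
over   -> [0, 6, 0]
+      -> [0, 6]
swap   -> [6, 0]
drop   -> [6]
-51    -> [6, -51]
over   -> [6, -51, 6]
swap   -> [6, 6, -51]
rot    -> [6, -51, 6]
swap   -> [6, 6, -51]
negate -> [6, 6, 51]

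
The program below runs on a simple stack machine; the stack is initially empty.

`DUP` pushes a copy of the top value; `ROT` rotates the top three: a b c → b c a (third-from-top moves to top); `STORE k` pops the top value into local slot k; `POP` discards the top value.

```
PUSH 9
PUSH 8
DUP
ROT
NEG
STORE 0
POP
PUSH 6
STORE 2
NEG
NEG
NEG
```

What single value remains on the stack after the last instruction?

-8

PUSH 9  : [9]
PUSH 8  : [9, 8]
DUP     : [9, 8, 8]
ROT     : [8, 8, 9]
NEG     : [8, 8, -9]
STORE 0 : [8, 8]
POP     : [8]
PUSH 6  : [8, 6]
STORE 2 : [8]
NEG     : [-8]
NEG     : [8]
NEG     : [-8]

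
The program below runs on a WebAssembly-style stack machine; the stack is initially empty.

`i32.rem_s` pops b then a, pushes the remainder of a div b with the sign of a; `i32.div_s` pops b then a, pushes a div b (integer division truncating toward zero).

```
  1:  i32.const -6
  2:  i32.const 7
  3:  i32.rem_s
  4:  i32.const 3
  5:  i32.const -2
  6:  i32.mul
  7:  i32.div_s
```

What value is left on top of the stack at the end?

i32.const -6 → -6
i32.const 7  → -6 7
i32.rem_s    → -6
i32.const 3  → -6 3
i32.const -2 → -6 3 -2
i32.mul      → -6 -6
i32.div_s    → 1

1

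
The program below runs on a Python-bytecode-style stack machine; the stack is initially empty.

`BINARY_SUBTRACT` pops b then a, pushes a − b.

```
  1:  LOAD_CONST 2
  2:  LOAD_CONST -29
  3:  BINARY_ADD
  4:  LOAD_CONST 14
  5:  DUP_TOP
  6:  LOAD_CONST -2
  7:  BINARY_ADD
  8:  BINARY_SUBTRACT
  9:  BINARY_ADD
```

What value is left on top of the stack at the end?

-25

LOAD_CONST 2    → [2]
LOAD_CONST -29  → [2, -29]
BINARY_ADD      → [-27]
LOAD_CONST 14   → [-27, 14]
DUP_TOP         → [-27, 14, 14]
LOAD_CONST -2   → [-27, 14, 14, -2]
BINARY_ADD      → [-27, 14, 12]
BINARY_SUBTRACT → [-27, 2]
BINARY_ADD      → [-25]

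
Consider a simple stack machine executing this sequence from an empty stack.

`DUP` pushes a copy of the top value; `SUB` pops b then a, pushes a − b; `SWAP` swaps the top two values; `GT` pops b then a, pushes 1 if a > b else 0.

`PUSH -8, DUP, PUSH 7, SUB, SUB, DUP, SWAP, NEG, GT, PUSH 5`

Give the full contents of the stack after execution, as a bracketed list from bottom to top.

[1, 5]

PUSH -8 → [-8]
DUP     → [-8, -8]
PUSH 7  → [-8, -8, 7]
SUB     → [-8, -15]
SUB     → [7]
DUP     → [7, 7]
SWAP    → [7, 7]
NEG     → [7, -7]
GT      → [1]
PUSH 5  → [1, 5]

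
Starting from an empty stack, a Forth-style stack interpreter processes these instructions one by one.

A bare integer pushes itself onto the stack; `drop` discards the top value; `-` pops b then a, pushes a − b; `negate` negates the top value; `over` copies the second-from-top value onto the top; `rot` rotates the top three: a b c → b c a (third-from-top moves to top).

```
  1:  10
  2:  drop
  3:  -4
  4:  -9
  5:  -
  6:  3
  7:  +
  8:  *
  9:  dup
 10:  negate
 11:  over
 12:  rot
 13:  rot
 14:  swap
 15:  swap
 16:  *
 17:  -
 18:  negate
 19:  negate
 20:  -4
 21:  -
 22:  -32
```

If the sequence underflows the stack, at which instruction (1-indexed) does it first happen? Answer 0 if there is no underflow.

8

10    10
drop  (empty)
-4    -4
-9    -4 -9
-     5
3     5 3
+     8
*  — needs 2 operands, stack has 1 → underflow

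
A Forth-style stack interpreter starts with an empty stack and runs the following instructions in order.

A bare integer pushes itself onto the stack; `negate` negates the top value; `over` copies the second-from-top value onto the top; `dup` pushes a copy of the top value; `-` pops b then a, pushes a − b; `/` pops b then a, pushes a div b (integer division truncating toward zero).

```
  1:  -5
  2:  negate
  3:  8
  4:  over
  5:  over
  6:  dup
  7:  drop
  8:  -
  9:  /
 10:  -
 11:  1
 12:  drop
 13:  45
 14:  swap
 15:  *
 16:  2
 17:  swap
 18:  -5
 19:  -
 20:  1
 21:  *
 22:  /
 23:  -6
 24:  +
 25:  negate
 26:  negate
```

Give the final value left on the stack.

-5     → [-5]
negate → [5]
8      → [5, 8]
over   → [5, 8, 5]
over   → [5, 8, 5, 8]
dup    → [5, 8, 5, 8, 8]
drop   → [5, 8, 5, 8]
-      → [5, 8, -3]
/      → [5, -2]
-      → [7]
1      → [7, 1]
drop   → [7]
45     → [7, 45]
swap   → [45, 7]
*      → [315]
2      → [315, 2]
swap   → [2, 315]
-5     → [2, 315, -5]
-      → [2, 320]
1      → [2, 320, 1]
*      → [2, 320]
/      → [0]
-6     → [0, -6]
+      → [-6]
negate → [6]
negate → [-6]

-6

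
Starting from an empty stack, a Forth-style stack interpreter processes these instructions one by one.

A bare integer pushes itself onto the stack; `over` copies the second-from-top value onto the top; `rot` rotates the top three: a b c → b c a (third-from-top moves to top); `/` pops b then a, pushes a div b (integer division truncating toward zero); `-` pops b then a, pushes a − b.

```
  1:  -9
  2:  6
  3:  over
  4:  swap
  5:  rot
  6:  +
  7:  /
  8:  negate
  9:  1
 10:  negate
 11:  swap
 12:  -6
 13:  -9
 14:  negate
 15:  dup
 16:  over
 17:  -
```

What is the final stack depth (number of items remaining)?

5

-9     : -9
6      : -9 6
over   : -9 6 -9
swap   : -9 -9 6
rot    : -9 6 -9
+      : -9 -3
/      : 3
negate : -3
1      : -3 1
negate : -3 -1
swap   : -1 -3
-6     : -1 -3 -6
-9     : -1 -3 -6 -9
negate : -1 -3 -6 9
dup    : -1 -3 -6 9 9
over   : -1 -3 -6 9 9 9
-      : -1 -3 -6 9 0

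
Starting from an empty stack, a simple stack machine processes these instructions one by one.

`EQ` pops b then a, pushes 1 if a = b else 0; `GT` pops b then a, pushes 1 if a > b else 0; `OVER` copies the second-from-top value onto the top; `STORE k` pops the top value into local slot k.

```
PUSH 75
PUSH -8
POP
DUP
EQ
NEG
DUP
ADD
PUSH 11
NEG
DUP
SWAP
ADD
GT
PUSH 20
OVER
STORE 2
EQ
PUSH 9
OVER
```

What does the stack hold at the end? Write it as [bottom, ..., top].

PUSH 75 → [75]
PUSH -8 → [75, -8]
POP     → [75]
DUP     → [75, 75]
EQ      → [1]
NEG     → [-1]
DUP     → [-1, -1]
ADD     → [-2]
PUSH 11 → [-2, 11]
NEG     → [-2, -11]
DUP     → [-2, -11, -11]
SWAP    → [-2, -11, -11]
ADD     → [-2, -22]
GT      → [1]
PUSH 20 → [1, 20]
OVER    → [1, 20, 1]
STORE 2 → [1, 20]
EQ      → [0]
PUSH 9  → [0, 9]
OVER    → [0, 9, 0]

[0, 9, 0]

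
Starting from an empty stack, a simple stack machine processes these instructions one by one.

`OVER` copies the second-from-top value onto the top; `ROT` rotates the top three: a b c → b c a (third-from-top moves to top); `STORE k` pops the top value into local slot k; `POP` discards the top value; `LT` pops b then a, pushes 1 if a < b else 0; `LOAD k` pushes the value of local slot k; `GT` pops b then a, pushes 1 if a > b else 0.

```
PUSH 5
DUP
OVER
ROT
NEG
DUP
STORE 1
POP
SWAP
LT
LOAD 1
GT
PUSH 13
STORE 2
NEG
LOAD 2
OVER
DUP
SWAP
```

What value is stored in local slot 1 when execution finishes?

PUSH 5   5
DUP      5 5
OVER     5 5 5
ROT      5 5 5
NEG      5 5 -5
DUP      5 5 -5 -5
STORE 1  5 5 -5
POP      5 5
SWAP     5 5
LT       0
LOAD 1   0 -5
GT       1
PUSH 13  1 13
STORE 2  1
NEG      -1
LOAD 2   -1 13
OVER     -1 13 -1
DUP      -1 13 -1 -1
SWAP     -1 13 -1 -1

-5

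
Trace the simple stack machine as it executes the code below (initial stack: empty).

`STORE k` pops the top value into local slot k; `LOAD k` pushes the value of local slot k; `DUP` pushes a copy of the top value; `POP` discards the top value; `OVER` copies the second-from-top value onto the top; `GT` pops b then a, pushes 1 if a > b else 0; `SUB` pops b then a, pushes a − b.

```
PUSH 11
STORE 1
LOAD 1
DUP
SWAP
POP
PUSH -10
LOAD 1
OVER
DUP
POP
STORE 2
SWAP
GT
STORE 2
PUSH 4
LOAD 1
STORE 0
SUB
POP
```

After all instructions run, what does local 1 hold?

PUSH 11  : 11
STORE 1  : (empty)
LOAD 1   : 11
DUP      : 11 11
SWAP     : 11 11
POP      : 11
PUSH -10 : 11 -10
LOAD 1   : 11 -10 11
OVER     : 11 -10 11 -10
DUP      : 11 -10 11 -10 -10
POP      : 11 -10 11 -10
STORE 2  : 11 -10 11
SWAP     : 11 11 -10
GT       : 11 1
STORE 2  : 11
PUSH 4   : 11 4
LOAD 1   : 11 4 11
STORE 0  : 11 4
SUB      : 7
POP      : (empty)

11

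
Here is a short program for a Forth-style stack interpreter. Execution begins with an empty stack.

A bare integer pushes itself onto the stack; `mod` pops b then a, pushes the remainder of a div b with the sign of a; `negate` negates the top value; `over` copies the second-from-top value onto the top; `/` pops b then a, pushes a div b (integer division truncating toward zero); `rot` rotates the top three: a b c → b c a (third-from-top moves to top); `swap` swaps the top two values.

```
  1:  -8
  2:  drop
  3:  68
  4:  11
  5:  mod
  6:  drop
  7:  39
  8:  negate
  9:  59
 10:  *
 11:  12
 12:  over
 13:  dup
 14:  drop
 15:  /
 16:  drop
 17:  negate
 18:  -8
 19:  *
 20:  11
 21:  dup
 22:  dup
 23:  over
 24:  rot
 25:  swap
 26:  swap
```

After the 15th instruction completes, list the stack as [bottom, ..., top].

[-2301, 0]

-8     → -8
drop   → (empty)
68     → 68
11     → 68 11
mod    → 2
drop   → (empty)
39     → 39
negate → -39
59     → -39 59
*      → -2301
12     → -2301 12
over   → -2301 12 -2301
dup    → -2301 12 -2301 -2301
drop   → -2301 12 -2301
/      → -2301 0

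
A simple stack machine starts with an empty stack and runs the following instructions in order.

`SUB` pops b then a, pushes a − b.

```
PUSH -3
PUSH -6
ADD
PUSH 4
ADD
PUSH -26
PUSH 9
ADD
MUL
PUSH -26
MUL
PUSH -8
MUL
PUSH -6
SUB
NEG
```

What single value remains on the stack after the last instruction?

-17686

PUSH -3   -3
PUSH -6   -3 -6
ADD       -9
PUSH 4    -9 4
ADD       -5
PUSH -26  -5 -26
PUSH 9    -5 -26 9
ADD       -5 -17
MUL       85
PUSH -26  85 -26
MUL       -2210
PUSH -8   -2210 -8
MUL       17680
PUSH -6   17680 -6
SUB       17686
NEG       -17686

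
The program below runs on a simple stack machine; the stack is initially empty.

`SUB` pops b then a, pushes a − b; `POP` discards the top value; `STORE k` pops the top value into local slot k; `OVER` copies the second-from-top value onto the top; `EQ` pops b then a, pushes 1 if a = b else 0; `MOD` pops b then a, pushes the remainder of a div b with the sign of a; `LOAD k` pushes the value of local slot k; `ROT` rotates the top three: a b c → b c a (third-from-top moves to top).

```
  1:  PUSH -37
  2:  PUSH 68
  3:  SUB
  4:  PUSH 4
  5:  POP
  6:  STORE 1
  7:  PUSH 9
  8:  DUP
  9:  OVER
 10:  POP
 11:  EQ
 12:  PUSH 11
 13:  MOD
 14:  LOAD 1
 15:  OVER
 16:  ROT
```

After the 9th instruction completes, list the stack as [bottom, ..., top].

[9, 9, 9]

PUSH -37 -> [-37]
PUSH 68  -> [-37, 68]
SUB      -> [-105]
PUSH 4   -> [-105, 4]
POP      -> [-105]
STORE 1  -> []
PUSH 9   -> [9]
DUP      -> [9, 9]
OVER     -> [9, 9, 9]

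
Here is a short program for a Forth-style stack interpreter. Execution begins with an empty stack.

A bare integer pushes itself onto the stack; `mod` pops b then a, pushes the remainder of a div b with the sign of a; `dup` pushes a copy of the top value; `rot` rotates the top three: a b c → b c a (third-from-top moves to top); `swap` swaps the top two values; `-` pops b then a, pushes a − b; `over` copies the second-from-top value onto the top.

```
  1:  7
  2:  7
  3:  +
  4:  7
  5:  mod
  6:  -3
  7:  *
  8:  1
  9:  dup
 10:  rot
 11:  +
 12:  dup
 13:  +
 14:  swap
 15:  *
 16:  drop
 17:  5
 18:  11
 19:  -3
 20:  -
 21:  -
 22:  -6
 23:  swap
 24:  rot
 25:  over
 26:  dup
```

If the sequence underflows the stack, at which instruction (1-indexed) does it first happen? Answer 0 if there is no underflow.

7    : [7]
7    : [7, 7]
+    : [14]
7    : [14, 7]
mod  : [0]
-3   : [0, -3]
*    : [0]
1    : [0, 1]
dup  : [0, 1, 1]
rot  : [1, 1, 0]
+    : [1, 1]
dup  : [1, 1, 1]
+    : [1, 2]
swap : [2, 1]
*    : [2]
drop : []
5    : [5]
11   : [5, 11]
-3   : [5, 11, -3]
-    : [5, 14]
-    : [-9]
-6   : [-9, -6]
swap : [-6, -9]
rot  — needs 3 operands, stack has 2 → underflow

24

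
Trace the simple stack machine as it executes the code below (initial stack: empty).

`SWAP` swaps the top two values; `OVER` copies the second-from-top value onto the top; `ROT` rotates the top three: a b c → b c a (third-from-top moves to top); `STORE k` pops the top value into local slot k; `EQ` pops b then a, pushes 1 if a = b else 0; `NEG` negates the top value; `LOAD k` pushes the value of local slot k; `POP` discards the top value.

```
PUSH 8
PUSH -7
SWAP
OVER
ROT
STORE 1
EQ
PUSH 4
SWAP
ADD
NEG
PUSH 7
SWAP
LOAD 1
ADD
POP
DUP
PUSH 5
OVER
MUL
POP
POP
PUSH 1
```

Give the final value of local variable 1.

-7

PUSH 8  : [8]
PUSH -7 : [8, -7]
SWAP    : [-7, 8]
OVER    : [-7, 8, -7]
ROT     : [8, -7, -7]
STORE 1 : [8, -7]
EQ      : [0]
PUSH 4  : [0, 4]
SWAP    : [4, 0]
ADD     : [4]
NEG     : [-4]
PUSH 7  : [-4, 7]
SWAP    : [7, -4]
LOAD 1  : [7, -4, -7]
ADD     : [7, -11]
POP     : [7]
DUP     : [7, 7]
PUSH 5  : [7, 7, 5]
OVER    : [7, 7, 5, 7]
MUL     : [7, 7, 35]
POP     : [7, 7]
POP     : [7]
PUSH 1  : [7, 1]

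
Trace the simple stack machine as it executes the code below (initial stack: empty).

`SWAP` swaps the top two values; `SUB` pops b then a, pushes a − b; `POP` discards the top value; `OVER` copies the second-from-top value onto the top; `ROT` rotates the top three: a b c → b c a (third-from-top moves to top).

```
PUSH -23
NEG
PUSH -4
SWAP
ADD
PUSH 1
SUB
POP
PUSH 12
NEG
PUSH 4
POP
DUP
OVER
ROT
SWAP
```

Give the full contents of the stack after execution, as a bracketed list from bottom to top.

[-12, -12, -12]

PUSH -23 → -23
NEG      → 23
PUSH -4  → 23 -4
SWAP     → -4 23
ADD      → 19
PUSH 1   → 19 1
SUB      → 18
POP      → (empty)
PUSH 12  → 12
NEG      → -12
PUSH 4   → -12 4
POP      → -12
DUP      → -12 -12
OVER     → -12 -12 -12
ROT      → -12 -12 -12
SWAP     → -12 -12 -12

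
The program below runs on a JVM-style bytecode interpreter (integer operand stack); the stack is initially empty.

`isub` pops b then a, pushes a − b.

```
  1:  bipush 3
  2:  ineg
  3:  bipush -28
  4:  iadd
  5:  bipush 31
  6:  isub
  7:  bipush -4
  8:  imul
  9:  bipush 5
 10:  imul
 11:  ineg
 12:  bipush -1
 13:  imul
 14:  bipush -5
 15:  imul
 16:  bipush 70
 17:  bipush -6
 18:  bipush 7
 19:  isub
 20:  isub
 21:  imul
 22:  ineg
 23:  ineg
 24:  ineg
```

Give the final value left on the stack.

514600

bipush 3   → 3
ineg       → -3
bipush -28 → -3 -28
iadd       → -31
bipush 31  → -31 31
isub       → -62
bipush -4  → -62 -4
imul       → 248
bipush 5   → 248 5
imul       → 1240
ineg       → -1240
bipush -1  → -1240 -1
imul       → 1240
bipush -5  → 1240 -5
imul       → -6200
bipush 70  → -6200 70
bipush -6  → -6200 70 -6
bipush 7   → -6200 70 -6 7
isub       → -6200 70 -13
isub       → -6200 83
imul       → -514600
ineg       → 514600
ineg       → -514600
ineg       → 514600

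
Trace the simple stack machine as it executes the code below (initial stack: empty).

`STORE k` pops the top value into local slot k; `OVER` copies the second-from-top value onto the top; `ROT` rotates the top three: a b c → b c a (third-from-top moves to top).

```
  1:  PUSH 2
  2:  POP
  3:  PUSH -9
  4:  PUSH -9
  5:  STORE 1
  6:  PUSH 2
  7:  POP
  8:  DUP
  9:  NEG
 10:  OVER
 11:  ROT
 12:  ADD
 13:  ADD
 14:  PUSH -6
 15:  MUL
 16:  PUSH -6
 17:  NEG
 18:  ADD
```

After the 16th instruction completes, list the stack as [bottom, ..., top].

[54, -6]

PUSH 2  → [2]
POP     → []
PUSH -9 → [-9]
PUSH -9 → [-9, -9]
STORE 1 → [-9]
PUSH 2  → [-9, 2]
POP     → [-9]
DUP     → [-9, -9]
NEG     → [-9, 9]
OVER    → [-9, 9, -9]
ROT     → [9, -9, -9]
ADD     → [9, -18]
ADD     → [-9]
PUSH -6 → [-9, -6]
MUL     → [54]
PUSH -6 → [54, -6]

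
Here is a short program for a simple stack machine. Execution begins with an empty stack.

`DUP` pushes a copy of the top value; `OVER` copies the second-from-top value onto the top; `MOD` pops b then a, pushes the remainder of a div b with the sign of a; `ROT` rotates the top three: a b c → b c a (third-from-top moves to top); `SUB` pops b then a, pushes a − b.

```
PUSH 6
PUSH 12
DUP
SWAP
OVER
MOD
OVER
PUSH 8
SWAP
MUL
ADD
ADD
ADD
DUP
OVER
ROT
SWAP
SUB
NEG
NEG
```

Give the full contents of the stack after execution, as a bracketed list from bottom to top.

PUSH 6   6
PUSH 12  6 12
DUP      6 12 12
SWAP     6 12 12
OVER     6 12 12 12
MOD      6 12 0
OVER     6 12 0 12
PUSH 8   6 12 0 12 8
SWAP     6 12 0 8 12
MUL      6 12 0 96
ADD      6 12 96
ADD      6 108
ADD      114
DUP      114 114
OVER     114 114 114
ROT      114 114 114
SWAP     114 114 114
SUB      114 0
NEG      114 0
NEG      114 0

[114, 0]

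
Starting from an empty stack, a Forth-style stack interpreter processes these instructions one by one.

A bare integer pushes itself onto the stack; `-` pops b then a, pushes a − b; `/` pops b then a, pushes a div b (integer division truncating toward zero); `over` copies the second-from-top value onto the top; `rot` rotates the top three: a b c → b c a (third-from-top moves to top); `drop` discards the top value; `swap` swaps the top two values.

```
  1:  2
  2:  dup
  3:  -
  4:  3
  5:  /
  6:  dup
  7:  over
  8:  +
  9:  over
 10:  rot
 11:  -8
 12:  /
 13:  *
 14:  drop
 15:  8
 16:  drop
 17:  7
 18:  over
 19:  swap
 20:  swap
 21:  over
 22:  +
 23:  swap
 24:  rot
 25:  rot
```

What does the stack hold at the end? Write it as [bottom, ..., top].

2    -> 2
dup  -> 2 2
-    -> 0
3    -> 0 3
/    -> 0
dup  -> 0 0
over -> 0 0 0
+    -> 0 0
over -> 0 0 0
rot  -> 0 0 0
-8   -> 0 0 0 -8
/    -> 0 0 0
*    -> 0 0
drop -> 0
8    -> 0 8
drop -> 0
7    -> 0 7
over -> 0 7 0
swap -> 0 0 7
swap -> 0 7 0
over -> 0 7 0 7
+    -> 0 7 7
swap -> 0 7 7
rot  -> 7 7 0
rot  -> 7 0 7

[7, 0, 7]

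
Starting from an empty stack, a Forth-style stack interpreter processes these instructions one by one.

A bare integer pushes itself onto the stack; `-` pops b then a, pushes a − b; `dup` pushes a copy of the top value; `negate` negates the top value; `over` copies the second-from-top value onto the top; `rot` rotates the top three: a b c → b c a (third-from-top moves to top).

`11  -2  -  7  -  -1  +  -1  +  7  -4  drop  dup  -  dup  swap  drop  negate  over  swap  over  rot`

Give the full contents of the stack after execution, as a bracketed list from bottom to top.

[4, 0, 4, 4]

11     → 11
-2     → 11 -2
-      → 13
7      → 13 7
-      → 6
-1     → 6 -1
+      → 5
-1     → 5 -1
+      → 4
7      → 4 7
-4     → 4 7 -4
drop   → 4 7
dup    → 4 7 7
-      → 4 0
dup    → 4 0 0
swap   → 4 0 0
drop   → 4 0
negate → 4 0
over   → 4 0 4
swap   → 4 4 0
over   → 4 4 0 4
rot    → 4 0 4 4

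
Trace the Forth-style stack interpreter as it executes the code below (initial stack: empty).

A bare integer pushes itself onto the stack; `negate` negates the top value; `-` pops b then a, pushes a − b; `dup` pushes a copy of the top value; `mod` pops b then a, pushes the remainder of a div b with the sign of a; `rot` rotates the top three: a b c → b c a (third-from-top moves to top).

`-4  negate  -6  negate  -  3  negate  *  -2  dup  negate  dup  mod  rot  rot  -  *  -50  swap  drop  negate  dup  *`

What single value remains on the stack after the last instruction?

-4     → -4
negate → 4
-6     → 4 -6
negate → 4 6
-      → -2
3      → -2 3
negate → -2 -3
*      → 6
-2     → 6 -2
dup    → 6 -2 -2
negate → 6 -2 2
dup    → 6 -2 2 2
mod    → 6 -2 0
rot    → -2 0 6
rot    → 0 6 -2
-      → 0 8
*      → 0
-50    → 0 -50
swap   → -50 0
drop   → -50
negate → 50
dup    → 50 50
*      → 2500

2500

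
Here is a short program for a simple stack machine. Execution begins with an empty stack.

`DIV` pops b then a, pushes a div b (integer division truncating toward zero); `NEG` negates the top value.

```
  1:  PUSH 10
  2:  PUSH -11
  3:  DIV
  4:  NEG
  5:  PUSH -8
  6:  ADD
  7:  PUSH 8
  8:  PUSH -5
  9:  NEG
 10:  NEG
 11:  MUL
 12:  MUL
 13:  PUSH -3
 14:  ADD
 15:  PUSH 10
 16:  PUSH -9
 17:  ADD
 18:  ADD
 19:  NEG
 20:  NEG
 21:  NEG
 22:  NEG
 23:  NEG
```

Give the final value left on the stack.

PUSH 10  → [10]
PUSH -11 → [10, -11]
DIV      → [0]
NEG      → [0]
PUSH -8  → [0, -8]
ADD      → [-8]
PUSH 8   → [-8, 8]
PUSH -5  → [-8, 8, -5]
NEG      → [-8, 8, 5]
NEG      → [-8, 8, -5]
MUL      → [-8, -40]
MUL      → [320]
PUSH -3  → [320, -3]
ADD      → [317]
PUSH 10  → [317, 10]
PUSH -9  → [317, 10, -9]
ADD      → [317, 1]
ADD      → [318]
NEG      → [-318]
NEG      → [318]
NEG      → [-318]
NEG      → [318]
NEG      → [-318]

-318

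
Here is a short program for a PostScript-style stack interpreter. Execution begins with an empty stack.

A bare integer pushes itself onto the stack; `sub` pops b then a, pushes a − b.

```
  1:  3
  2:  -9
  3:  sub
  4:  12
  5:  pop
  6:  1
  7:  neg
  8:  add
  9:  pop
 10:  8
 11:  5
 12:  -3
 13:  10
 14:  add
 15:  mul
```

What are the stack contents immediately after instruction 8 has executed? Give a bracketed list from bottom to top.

[11]

3   : 3
-9  : 3 -9
sub : 12
12  : 12 12
pop : 12
1   : 12 1
neg : 12 -1
add : 11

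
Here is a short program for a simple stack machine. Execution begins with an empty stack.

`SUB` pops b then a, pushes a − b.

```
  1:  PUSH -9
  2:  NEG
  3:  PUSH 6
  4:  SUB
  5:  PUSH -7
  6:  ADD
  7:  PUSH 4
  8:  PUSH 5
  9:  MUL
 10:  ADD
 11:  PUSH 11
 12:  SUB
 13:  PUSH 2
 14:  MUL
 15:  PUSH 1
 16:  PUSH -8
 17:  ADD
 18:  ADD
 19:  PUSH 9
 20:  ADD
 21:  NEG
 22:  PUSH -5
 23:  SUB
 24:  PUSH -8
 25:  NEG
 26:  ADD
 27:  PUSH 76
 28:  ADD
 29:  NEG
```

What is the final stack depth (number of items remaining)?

PUSH -9  [-9]
NEG      [9]
PUSH 6   [9, 6]
SUB      [3]
PUSH -7  [3, -7]
ADD      [-4]
PUSH 4   [-4, 4]
PUSH 5   [-4, 4, 5]
MUL      [-4, 20]
ADD      [16]
PUSH 11  [16, 11]
SUB      [5]
PUSH 2   [5, 2]
MUL      [10]
PUSH 1   [10, 1]
PUSH -8  [10, 1, -8]
ADD      [10, -7]
ADD      [3]
PUSH 9   [3, 9]
ADD      [12]
NEG      [-12]
PUSH -5  [-12, -5]
SUB      [-7]
PUSH -8  [-7, -8]
NEG      [-7, 8]
ADD      [1]
PUSH 76  [1, 76]
ADD      [77]
NEG      [-77]

1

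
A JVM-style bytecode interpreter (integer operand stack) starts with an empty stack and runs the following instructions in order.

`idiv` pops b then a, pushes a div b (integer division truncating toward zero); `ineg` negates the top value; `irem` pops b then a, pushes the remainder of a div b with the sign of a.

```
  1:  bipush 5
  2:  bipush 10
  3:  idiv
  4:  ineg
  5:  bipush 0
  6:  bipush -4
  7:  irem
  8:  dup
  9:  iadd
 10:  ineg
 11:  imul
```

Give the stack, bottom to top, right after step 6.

[0, 0, -4]

bipush 5  -> 5
bipush 10 -> 5 10
idiv      -> 0
ineg      -> 0
bipush 0  -> 0 0
bipush -4 -> 0 0 -4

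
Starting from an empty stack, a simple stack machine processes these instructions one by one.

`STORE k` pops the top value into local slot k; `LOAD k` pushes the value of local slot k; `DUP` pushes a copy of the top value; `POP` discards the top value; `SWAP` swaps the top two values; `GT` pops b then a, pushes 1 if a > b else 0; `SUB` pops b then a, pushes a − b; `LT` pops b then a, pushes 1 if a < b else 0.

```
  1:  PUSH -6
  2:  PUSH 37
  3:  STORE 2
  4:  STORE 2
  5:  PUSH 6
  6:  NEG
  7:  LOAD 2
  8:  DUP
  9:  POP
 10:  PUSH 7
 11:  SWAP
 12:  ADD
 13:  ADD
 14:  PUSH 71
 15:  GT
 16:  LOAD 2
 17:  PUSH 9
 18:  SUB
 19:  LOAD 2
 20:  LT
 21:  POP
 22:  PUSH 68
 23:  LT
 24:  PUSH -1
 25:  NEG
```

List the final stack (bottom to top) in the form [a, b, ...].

PUSH -6 -> [-6]
PUSH 37 -> [-6, 37]
STORE 2 -> [-6]
STORE 2 -> []
PUSH 6  -> [6]
NEG     -> [-6]
LOAD 2  -> [-6, -6]
DUP     -> [-6, -6, -6]
POP     -> [-6, -6]
PUSH 7  -> [-6, -6, 7]
SWAP    -> [-6, 7, -6]
ADD     -> [-6, 1]
ADD     -> [-5]
PUSH 71 -> [-5, 71]
GT      -> [0]
LOAD 2  -> [0, -6]
PUSH 9  -> [0, -6, 9]
SUB     -> [0, -15]
LOAD 2  -> [0, -15, -6]
LT      -> [0, 1]
POP     -> [0]
PUSH 68 -> [0, 68]
LT      -> [1]
PUSH -1 -> [1, -1]
NEG     -> [1, 1]

[1, 1]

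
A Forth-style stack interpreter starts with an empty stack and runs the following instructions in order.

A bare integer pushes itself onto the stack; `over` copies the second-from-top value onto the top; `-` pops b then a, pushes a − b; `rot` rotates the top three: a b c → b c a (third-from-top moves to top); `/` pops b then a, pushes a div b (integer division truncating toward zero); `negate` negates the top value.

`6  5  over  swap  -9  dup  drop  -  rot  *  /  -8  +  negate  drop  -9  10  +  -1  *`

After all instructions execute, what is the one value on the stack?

6       [6]
5       [6, 5]
over    [6, 5, 6]
swap    [6, 6, 5]
-9      [6, 6, 5, -9]
dup     [6, 6, 5, -9, -9]
drop    [6, 6, 5, -9]
-       [6, 6, 14]
rot     [6, 14, 6]
*       [6, 84]
/       [0]
-8      [0, -8]
+       [-8]
negate  [8]
drop    []
-9      [-9]
10      [-9, 10]
+       [1]
-1      [1, -1]
*       [-1]

-1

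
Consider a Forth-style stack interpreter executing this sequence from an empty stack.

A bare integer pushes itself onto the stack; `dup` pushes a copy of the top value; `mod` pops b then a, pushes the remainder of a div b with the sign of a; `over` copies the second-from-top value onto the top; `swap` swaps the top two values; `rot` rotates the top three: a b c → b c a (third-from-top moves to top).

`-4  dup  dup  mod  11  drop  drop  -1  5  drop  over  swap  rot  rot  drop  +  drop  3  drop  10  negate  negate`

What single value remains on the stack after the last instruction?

-4      [-4]
dup     [-4, -4]
dup     [-4, -4, -4]
mod     [-4, 0]
11      [-4, 0, 11]
drop    [-4, 0]
drop    [-4]
-1      [-4, -1]
5       [-4, -1, 5]
drop    [-4, -1]
over    [-4, -1, -4]
swap    [-4, -4, -1]
rot     [-4, -1, -4]
rot     [-1, -4, -4]
drop    [-1, -4]
+       [-5]
drop    []
3       [3]
drop    []
10      [10]
negate  [-10]
negate  [10]

10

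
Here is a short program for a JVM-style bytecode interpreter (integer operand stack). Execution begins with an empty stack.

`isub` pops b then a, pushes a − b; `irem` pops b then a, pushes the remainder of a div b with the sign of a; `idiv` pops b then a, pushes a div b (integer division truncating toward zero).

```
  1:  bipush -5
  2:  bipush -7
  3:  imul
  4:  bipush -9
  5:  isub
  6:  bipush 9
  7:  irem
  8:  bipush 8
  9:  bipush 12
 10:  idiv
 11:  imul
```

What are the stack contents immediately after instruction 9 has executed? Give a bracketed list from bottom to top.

bipush -5  [-5]
bipush -7  [-5, -7]
imul       [35]
bipush -9  [35, -9]
isub       [44]
bipush 9   [44, 9]
irem       [8]
bipush 8   [8, 8]
bipush 12  [8, 8, 12]

[8, 8, 12]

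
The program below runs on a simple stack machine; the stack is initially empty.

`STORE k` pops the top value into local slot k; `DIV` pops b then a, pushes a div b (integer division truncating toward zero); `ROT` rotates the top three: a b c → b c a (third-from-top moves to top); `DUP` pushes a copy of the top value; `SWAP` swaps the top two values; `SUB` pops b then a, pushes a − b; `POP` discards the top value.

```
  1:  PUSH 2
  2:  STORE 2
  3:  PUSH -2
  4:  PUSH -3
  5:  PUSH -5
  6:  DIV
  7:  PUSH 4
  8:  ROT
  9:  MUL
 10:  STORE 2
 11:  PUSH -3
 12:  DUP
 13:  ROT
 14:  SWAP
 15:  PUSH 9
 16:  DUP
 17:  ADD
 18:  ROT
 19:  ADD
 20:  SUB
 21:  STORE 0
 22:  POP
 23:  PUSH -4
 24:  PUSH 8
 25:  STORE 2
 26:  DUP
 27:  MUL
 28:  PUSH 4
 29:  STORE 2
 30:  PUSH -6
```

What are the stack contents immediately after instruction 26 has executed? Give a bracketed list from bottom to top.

PUSH 2   2
STORE 2  (empty)
PUSH -2  -2
PUSH -3  -2 -3
PUSH -5  -2 -3 -5
DIV      -2 0
PUSH 4   -2 0 4
ROT      0 4 -2
MUL      0 -8
STORE 2  0
PUSH -3  0 -3
DUP      0 -3 -3
ROT      -3 -3 0
SWAP     -3 0 -3
PUSH 9   -3 0 -3 9
DUP      -3 0 -3 9 9
ADD      -3 0 -3 18
ROT      -3 -3 18 0
ADD      -3 -3 18
SUB      -3 -21
STORE 0  -3
POP      (empty)
PUSH -4  -4
PUSH 8   -4 8
STORE 2  -4
DUP      -4 -4

[-4, -4]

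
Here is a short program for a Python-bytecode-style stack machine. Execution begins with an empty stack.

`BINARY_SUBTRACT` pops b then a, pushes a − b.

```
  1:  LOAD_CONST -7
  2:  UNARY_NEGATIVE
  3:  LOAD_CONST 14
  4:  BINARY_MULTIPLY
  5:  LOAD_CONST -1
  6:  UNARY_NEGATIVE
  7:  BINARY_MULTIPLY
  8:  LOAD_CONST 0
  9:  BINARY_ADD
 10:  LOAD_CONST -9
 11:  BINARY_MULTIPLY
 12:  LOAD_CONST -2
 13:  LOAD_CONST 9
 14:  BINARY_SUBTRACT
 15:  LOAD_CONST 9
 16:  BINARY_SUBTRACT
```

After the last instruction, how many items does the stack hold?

LOAD_CONST -7   -> [-7]
UNARY_NEGATIVE  -> [7]
LOAD_CONST 14   -> [7, 14]
BINARY_MULTIPLY -> [98]
LOAD_CONST -1   -> [98, -1]
UNARY_NEGATIVE  -> [98, 1]
BINARY_MULTIPLY -> [98]
LOAD_CONST 0    -> [98, 0]
BINARY_ADD      -> [98]
LOAD_CONST -9   -> [98, -9]
BINARY_MULTIPLY -> [-882]
LOAD_CONST -2   -> [-882, -2]
LOAD_CONST 9    -> [-882, -2, 9]
BINARY_SUBTRACT -> [-882, -11]
LOAD_CONST 9    -> [-882, -11, 9]
BINARY_SUBTRACT -> [-882, -20]

2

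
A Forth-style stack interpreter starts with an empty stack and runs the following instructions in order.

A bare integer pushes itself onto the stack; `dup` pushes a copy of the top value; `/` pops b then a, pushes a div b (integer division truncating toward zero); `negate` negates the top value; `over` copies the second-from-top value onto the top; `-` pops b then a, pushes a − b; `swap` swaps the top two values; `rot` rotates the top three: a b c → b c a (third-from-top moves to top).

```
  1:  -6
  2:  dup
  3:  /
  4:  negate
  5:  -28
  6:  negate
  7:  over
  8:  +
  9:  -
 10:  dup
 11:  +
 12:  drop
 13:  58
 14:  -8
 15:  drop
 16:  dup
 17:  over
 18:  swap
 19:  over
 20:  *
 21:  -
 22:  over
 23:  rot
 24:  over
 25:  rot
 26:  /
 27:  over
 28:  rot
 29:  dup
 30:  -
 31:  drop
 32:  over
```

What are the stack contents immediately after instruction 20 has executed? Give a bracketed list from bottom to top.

-6      [-6]
dup     [-6, -6]
/       [1]
negate  [-1]
-28     [-1, -28]
negate  [-1, 28]
over    [-1, 28, -1]
+       [-1, 27]
-       [-28]
dup     [-28, -28]
+       [-56]
drop    []
58      [58]
-8      [58, -8]
drop    [58]
dup     [58, 58]
over    [58, 58, 58]
swap    [58, 58, 58]
over    [58, 58, 58, 58]
*       [58, 58, 3364]

[58, 58, 3364]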